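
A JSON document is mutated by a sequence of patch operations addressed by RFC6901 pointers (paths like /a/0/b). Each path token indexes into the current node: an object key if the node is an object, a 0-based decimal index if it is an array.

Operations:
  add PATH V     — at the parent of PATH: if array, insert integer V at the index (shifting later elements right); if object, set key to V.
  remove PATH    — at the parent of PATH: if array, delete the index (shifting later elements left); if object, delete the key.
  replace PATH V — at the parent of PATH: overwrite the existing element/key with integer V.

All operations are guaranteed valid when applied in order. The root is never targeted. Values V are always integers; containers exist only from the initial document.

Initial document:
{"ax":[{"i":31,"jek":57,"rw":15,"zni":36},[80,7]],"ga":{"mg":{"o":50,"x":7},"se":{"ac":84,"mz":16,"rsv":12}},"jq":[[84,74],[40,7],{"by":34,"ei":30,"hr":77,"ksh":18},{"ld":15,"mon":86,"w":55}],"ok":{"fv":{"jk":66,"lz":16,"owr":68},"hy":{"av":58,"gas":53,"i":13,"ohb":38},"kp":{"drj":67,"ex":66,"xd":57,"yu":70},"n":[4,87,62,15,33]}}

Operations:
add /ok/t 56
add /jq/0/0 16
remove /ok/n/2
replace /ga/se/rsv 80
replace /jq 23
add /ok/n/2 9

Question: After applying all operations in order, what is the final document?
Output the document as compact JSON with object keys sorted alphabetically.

Answer: {"ax":[{"i":31,"jek":57,"rw":15,"zni":36},[80,7]],"ga":{"mg":{"o":50,"x":7},"se":{"ac":84,"mz":16,"rsv":80}},"jq":23,"ok":{"fv":{"jk":66,"lz":16,"owr":68},"hy":{"av":58,"gas":53,"i":13,"ohb":38},"kp":{"drj":67,"ex":66,"xd":57,"yu":70},"n":[4,87,9,15,33],"t":56}}

Derivation:
After op 1 (add /ok/t 56): {"ax":[{"i":31,"jek":57,"rw":15,"zni":36},[80,7]],"ga":{"mg":{"o":50,"x":7},"se":{"ac":84,"mz":16,"rsv":12}},"jq":[[84,74],[40,7],{"by":34,"ei":30,"hr":77,"ksh":18},{"ld":15,"mon":86,"w":55}],"ok":{"fv":{"jk":66,"lz":16,"owr":68},"hy":{"av":58,"gas":53,"i":13,"ohb":38},"kp":{"drj":67,"ex":66,"xd":57,"yu":70},"n":[4,87,62,15,33],"t":56}}
After op 2 (add /jq/0/0 16): {"ax":[{"i":31,"jek":57,"rw":15,"zni":36},[80,7]],"ga":{"mg":{"o":50,"x":7},"se":{"ac":84,"mz":16,"rsv":12}},"jq":[[16,84,74],[40,7],{"by":34,"ei":30,"hr":77,"ksh":18},{"ld":15,"mon":86,"w":55}],"ok":{"fv":{"jk":66,"lz":16,"owr":68},"hy":{"av":58,"gas":53,"i":13,"ohb":38},"kp":{"drj":67,"ex":66,"xd":57,"yu":70},"n":[4,87,62,15,33],"t":56}}
After op 3 (remove /ok/n/2): {"ax":[{"i":31,"jek":57,"rw":15,"zni":36},[80,7]],"ga":{"mg":{"o":50,"x":7},"se":{"ac":84,"mz":16,"rsv":12}},"jq":[[16,84,74],[40,7],{"by":34,"ei":30,"hr":77,"ksh":18},{"ld":15,"mon":86,"w":55}],"ok":{"fv":{"jk":66,"lz":16,"owr":68},"hy":{"av":58,"gas":53,"i":13,"ohb":38},"kp":{"drj":67,"ex":66,"xd":57,"yu":70},"n":[4,87,15,33],"t":56}}
After op 4 (replace /ga/se/rsv 80): {"ax":[{"i":31,"jek":57,"rw":15,"zni":36},[80,7]],"ga":{"mg":{"o":50,"x":7},"se":{"ac":84,"mz":16,"rsv":80}},"jq":[[16,84,74],[40,7],{"by":34,"ei":30,"hr":77,"ksh":18},{"ld":15,"mon":86,"w":55}],"ok":{"fv":{"jk":66,"lz":16,"owr":68},"hy":{"av":58,"gas":53,"i":13,"ohb":38},"kp":{"drj":67,"ex":66,"xd":57,"yu":70},"n":[4,87,15,33],"t":56}}
After op 5 (replace /jq 23): {"ax":[{"i":31,"jek":57,"rw":15,"zni":36},[80,7]],"ga":{"mg":{"o":50,"x":7},"se":{"ac":84,"mz":16,"rsv":80}},"jq":23,"ok":{"fv":{"jk":66,"lz":16,"owr":68},"hy":{"av":58,"gas":53,"i":13,"ohb":38},"kp":{"drj":67,"ex":66,"xd":57,"yu":70},"n":[4,87,15,33],"t":56}}
After op 6 (add /ok/n/2 9): {"ax":[{"i":31,"jek":57,"rw":15,"zni":36},[80,7]],"ga":{"mg":{"o":50,"x":7},"se":{"ac":84,"mz":16,"rsv":80}},"jq":23,"ok":{"fv":{"jk":66,"lz":16,"owr":68},"hy":{"av":58,"gas":53,"i":13,"ohb":38},"kp":{"drj":67,"ex":66,"xd":57,"yu":70},"n":[4,87,9,15,33],"t":56}}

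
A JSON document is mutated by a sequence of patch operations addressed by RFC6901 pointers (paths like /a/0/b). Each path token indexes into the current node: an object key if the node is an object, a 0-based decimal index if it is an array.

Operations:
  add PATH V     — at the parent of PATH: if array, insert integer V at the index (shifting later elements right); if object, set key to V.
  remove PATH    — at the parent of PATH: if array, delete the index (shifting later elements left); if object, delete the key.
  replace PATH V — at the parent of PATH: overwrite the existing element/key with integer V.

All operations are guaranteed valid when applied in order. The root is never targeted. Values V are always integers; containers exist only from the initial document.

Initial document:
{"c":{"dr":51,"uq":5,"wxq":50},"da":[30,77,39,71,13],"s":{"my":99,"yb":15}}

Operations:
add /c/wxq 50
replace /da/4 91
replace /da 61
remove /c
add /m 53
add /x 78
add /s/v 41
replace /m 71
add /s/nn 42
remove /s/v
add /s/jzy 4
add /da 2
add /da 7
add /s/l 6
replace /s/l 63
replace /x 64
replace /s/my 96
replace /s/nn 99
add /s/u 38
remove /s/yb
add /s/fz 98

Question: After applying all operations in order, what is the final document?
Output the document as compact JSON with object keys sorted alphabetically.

After op 1 (add /c/wxq 50): {"c":{"dr":51,"uq":5,"wxq":50},"da":[30,77,39,71,13],"s":{"my":99,"yb":15}}
After op 2 (replace /da/4 91): {"c":{"dr":51,"uq":5,"wxq":50},"da":[30,77,39,71,91],"s":{"my":99,"yb":15}}
After op 3 (replace /da 61): {"c":{"dr":51,"uq":5,"wxq":50},"da":61,"s":{"my":99,"yb":15}}
After op 4 (remove /c): {"da":61,"s":{"my":99,"yb":15}}
After op 5 (add /m 53): {"da":61,"m":53,"s":{"my":99,"yb":15}}
After op 6 (add /x 78): {"da":61,"m":53,"s":{"my":99,"yb":15},"x":78}
After op 7 (add /s/v 41): {"da":61,"m":53,"s":{"my":99,"v":41,"yb":15},"x":78}
After op 8 (replace /m 71): {"da":61,"m":71,"s":{"my":99,"v":41,"yb":15},"x":78}
After op 9 (add /s/nn 42): {"da":61,"m":71,"s":{"my":99,"nn":42,"v":41,"yb":15},"x":78}
After op 10 (remove /s/v): {"da":61,"m":71,"s":{"my":99,"nn":42,"yb":15},"x":78}
After op 11 (add /s/jzy 4): {"da":61,"m":71,"s":{"jzy":4,"my":99,"nn":42,"yb":15},"x":78}
After op 12 (add /da 2): {"da":2,"m":71,"s":{"jzy":4,"my":99,"nn":42,"yb":15},"x":78}
After op 13 (add /da 7): {"da":7,"m":71,"s":{"jzy":4,"my":99,"nn":42,"yb":15},"x":78}
After op 14 (add /s/l 6): {"da":7,"m":71,"s":{"jzy":4,"l":6,"my":99,"nn":42,"yb":15},"x":78}
After op 15 (replace /s/l 63): {"da":7,"m":71,"s":{"jzy":4,"l":63,"my":99,"nn":42,"yb":15},"x":78}
After op 16 (replace /x 64): {"da":7,"m":71,"s":{"jzy":4,"l":63,"my":99,"nn":42,"yb":15},"x":64}
After op 17 (replace /s/my 96): {"da":7,"m":71,"s":{"jzy":4,"l":63,"my":96,"nn":42,"yb":15},"x":64}
After op 18 (replace /s/nn 99): {"da":7,"m":71,"s":{"jzy":4,"l":63,"my":96,"nn":99,"yb":15},"x":64}
After op 19 (add /s/u 38): {"da":7,"m":71,"s":{"jzy":4,"l":63,"my":96,"nn":99,"u":38,"yb":15},"x":64}
After op 20 (remove /s/yb): {"da":7,"m":71,"s":{"jzy":4,"l":63,"my":96,"nn":99,"u":38},"x":64}
After op 21 (add /s/fz 98): {"da":7,"m":71,"s":{"fz":98,"jzy":4,"l":63,"my":96,"nn":99,"u":38},"x":64}

Answer: {"da":7,"m":71,"s":{"fz":98,"jzy":4,"l":63,"my":96,"nn":99,"u":38},"x":64}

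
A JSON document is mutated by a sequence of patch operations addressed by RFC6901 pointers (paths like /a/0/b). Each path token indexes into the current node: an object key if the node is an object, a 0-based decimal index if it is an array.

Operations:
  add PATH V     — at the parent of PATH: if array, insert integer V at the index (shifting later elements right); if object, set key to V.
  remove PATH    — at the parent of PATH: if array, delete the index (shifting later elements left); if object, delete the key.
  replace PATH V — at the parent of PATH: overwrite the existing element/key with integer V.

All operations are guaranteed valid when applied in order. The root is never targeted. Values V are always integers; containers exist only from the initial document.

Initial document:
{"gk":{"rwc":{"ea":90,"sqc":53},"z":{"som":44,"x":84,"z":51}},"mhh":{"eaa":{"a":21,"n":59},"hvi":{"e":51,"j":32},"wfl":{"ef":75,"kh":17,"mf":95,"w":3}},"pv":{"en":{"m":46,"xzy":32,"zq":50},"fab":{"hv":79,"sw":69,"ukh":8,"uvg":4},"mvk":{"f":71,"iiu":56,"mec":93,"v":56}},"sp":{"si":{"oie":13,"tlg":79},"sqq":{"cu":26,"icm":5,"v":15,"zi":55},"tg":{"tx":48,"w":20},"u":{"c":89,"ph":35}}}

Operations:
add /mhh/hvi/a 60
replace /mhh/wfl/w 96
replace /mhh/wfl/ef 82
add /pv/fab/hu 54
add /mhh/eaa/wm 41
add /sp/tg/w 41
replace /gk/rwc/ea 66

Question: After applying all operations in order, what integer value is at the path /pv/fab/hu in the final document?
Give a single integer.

After op 1 (add /mhh/hvi/a 60): {"gk":{"rwc":{"ea":90,"sqc":53},"z":{"som":44,"x":84,"z":51}},"mhh":{"eaa":{"a":21,"n":59},"hvi":{"a":60,"e":51,"j":32},"wfl":{"ef":75,"kh":17,"mf":95,"w":3}},"pv":{"en":{"m":46,"xzy":32,"zq":50},"fab":{"hv":79,"sw":69,"ukh":8,"uvg":4},"mvk":{"f":71,"iiu":56,"mec":93,"v":56}},"sp":{"si":{"oie":13,"tlg":79},"sqq":{"cu":26,"icm":5,"v":15,"zi":55},"tg":{"tx":48,"w":20},"u":{"c":89,"ph":35}}}
After op 2 (replace /mhh/wfl/w 96): {"gk":{"rwc":{"ea":90,"sqc":53},"z":{"som":44,"x":84,"z":51}},"mhh":{"eaa":{"a":21,"n":59},"hvi":{"a":60,"e":51,"j":32},"wfl":{"ef":75,"kh":17,"mf":95,"w":96}},"pv":{"en":{"m":46,"xzy":32,"zq":50},"fab":{"hv":79,"sw":69,"ukh":8,"uvg":4},"mvk":{"f":71,"iiu":56,"mec":93,"v":56}},"sp":{"si":{"oie":13,"tlg":79},"sqq":{"cu":26,"icm":5,"v":15,"zi":55},"tg":{"tx":48,"w":20},"u":{"c":89,"ph":35}}}
After op 3 (replace /mhh/wfl/ef 82): {"gk":{"rwc":{"ea":90,"sqc":53},"z":{"som":44,"x":84,"z":51}},"mhh":{"eaa":{"a":21,"n":59},"hvi":{"a":60,"e":51,"j":32},"wfl":{"ef":82,"kh":17,"mf":95,"w":96}},"pv":{"en":{"m":46,"xzy":32,"zq":50},"fab":{"hv":79,"sw":69,"ukh":8,"uvg":4},"mvk":{"f":71,"iiu":56,"mec":93,"v":56}},"sp":{"si":{"oie":13,"tlg":79},"sqq":{"cu":26,"icm":5,"v":15,"zi":55},"tg":{"tx":48,"w":20},"u":{"c":89,"ph":35}}}
After op 4 (add /pv/fab/hu 54): {"gk":{"rwc":{"ea":90,"sqc":53},"z":{"som":44,"x":84,"z":51}},"mhh":{"eaa":{"a":21,"n":59},"hvi":{"a":60,"e":51,"j":32},"wfl":{"ef":82,"kh":17,"mf":95,"w":96}},"pv":{"en":{"m":46,"xzy":32,"zq":50},"fab":{"hu":54,"hv":79,"sw":69,"ukh":8,"uvg":4},"mvk":{"f":71,"iiu":56,"mec":93,"v":56}},"sp":{"si":{"oie":13,"tlg":79},"sqq":{"cu":26,"icm":5,"v":15,"zi":55},"tg":{"tx":48,"w":20},"u":{"c":89,"ph":35}}}
After op 5 (add /mhh/eaa/wm 41): {"gk":{"rwc":{"ea":90,"sqc":53},"z":{"som":44,"x":84,"z":51}},"mhh":{"eaa":{"a":21,"n":59,"wm":41},"hvi":{"a":60,"e":51,"j":32},"wfl":{"ef":82,"kh":17,"mf":95,"w":96}},"pv":{"en":{"m":46,"xzy":32,"zq":50},"fab":{"hu":54,"hv":79,"sw":69,"ukh":8,"uvg":4},"mvk":{"f":71,"iiu":56,"mec":93,"v":56}},"sp":{"si":{"oie":13,"tlg":79},"sqq":{"cu":26,"icm":5,"v":15,"zi":55},"tg":{"tx":48,"w":20},"u":{"c":89,"ph":35}}}
After op 6 (add /sp/tg/w 41): {"gk":{"rwc":{"ea":90,"sqc":53},"z":{"som":44,"x":84,"z":51}},"mhh":{"eaa":{"a":21,"n":59,"wm":41},"hvi":{"a":60,"e":51,"j":32},"wfl":{"ef":82,"kh":17,"mf":95,"w":96}},"pv":{"en":{"m":46,"xzy":32,"zq":50},"fab":{"hu":54,"hv":79,"sw":69,"ukh":8,"uvg":4},"mvk":{"f":71,"iiu":56,"mec":93,"v":56}},"sp":{"si":{"oie":13,"tlg":79},"sqq":{"cu":26,"icm":5,"v":15,"zi":55},"tg":{"tx":48,"w":41},"u":{"c":89,"ph":35}}}
After op 7 (replace /gk/rwc/ea 66): {"gk":{"rwc":{"ea":66,"sqc":53},"z":{"som":44,"x":84,"z":51}},"mhh":{"eaa":{"a":21,"n":59,"wm":41},"hvi":{"a":60,"e":51,"j":32},"wfl":{"ef":82,"kh":17,"mf":95,"w":96}},"pv":{"en":{"m":46,"xzy":32,"zq":50},"fab":{"hu":54,"hv":79,"sw":69,"ukh":8,"uvg":4},"mvk":{"f":71,"iiu":56,"mec":93,"v":56}},"sp":{"si":{"oie":13,"tlg":79},"sqq":{"cu":26,"icm":5,"v":15,"zi":55},"tg":{"tx":48,"w":41},"u":{"c":89,"ph":35}}}
Value at /pv/fab/hu: 54

Answer: 54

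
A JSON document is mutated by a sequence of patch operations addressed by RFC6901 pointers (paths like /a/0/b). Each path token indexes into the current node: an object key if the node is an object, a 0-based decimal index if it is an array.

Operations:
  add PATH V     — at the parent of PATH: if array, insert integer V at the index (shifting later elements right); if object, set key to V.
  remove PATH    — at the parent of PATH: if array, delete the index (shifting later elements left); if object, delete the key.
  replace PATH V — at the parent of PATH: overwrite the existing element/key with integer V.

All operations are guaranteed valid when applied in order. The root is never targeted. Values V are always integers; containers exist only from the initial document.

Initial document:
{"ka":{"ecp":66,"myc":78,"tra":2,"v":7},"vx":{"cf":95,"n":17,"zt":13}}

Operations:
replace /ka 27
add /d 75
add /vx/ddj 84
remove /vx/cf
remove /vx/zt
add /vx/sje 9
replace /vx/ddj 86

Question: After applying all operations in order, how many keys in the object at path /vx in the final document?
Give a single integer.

After op 1 (replace /ka 27): {"ka":27,"vx":{"cf":95,"n":17,"zt":13}}
After op 2 (add /d 75): {"d":75,"ka":27,"vx":{"cf":95,"n":17,"zt":13}}
After op 3 (add /vx/ddj 84): {"d":75,"ka":27,"vx":{"cf":95,"ddj":84,"n":17,"zt":13}}
After op 4 (remove /vx/cf): {"d":75,"ka":27,"vx":{"ddj":84,"n":17,"zt":13}}
After op 5 (remove /vx/zt): {"d":75,"ka":27,"vx":{"ddj":84,"n":17}}
After op 6 (add /vx/sje 9): {"d":75,"ka":27,"vx":{"ddj":84,"n":17,"sje":9}}
After op 7 (replace /vx/ddj 86): {"d":75,"ka":27,"vx":{"ddj":86,"n":17,"sje":9}}
Size at path /vx: 3

Answer: 3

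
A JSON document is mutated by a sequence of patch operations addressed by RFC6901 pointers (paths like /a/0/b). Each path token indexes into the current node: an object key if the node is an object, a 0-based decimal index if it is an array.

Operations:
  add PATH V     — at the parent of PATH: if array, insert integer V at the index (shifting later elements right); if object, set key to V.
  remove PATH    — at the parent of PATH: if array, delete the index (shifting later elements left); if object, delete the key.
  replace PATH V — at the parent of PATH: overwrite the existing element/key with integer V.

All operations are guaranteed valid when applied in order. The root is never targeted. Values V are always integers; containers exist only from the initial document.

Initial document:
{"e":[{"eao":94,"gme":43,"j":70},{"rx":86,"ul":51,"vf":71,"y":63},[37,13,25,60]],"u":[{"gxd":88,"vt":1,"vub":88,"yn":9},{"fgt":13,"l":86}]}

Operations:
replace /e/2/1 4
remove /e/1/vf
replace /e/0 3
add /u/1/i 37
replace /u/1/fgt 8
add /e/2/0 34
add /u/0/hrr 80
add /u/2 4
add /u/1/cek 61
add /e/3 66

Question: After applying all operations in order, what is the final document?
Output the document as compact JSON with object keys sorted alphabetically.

Answer: {"e":[3,{"rx":86,"ul":51,"y":63},[34,37,4,25,60],66],"u":[{"gxd":88,"hrr":80,"vt":1,"vub":88,"yn":9},{"cek":61,"fgt":8,"i":37,"l":86},4]}

Derivation:
After op 1 (replace /e/2/1 4): {"e":[{"eao":94,"gme":43,"j":70},{"rx":86,"ul":51,"vf":71,"y":63},[37,4,25,60]],"u":[{"gxd":88,"vt":1,"vub":88,"yn":9},{"fgt":13,"l":86}]}
After op 2 (remove /e/1/vf): {"e":[{"eao":94,"gme":43,"j":70},{"rx":86,"ul":51,"y":63},[37,4,25,60]],"u":[{"gxd":88,"vt":1,"vub":88,"yn":9},{"fgt":13,"l":86}]}
After op 3 (replace /e/0 3): {"e":[3,{"rx":86,"ul":51,"y":63},[37,4,25,60]],"u":[{"gxd":88,"vt":1,"vub":88,"yn":9},{"fgt":13,"l":86}]}
After op 4 (add /u/1/i 37): {"e":[3,{"rx":86,"ul":51,"y":63},[37,4,25,60]],"u":[{"gxd":88,"vt":1,"vub":88,"yn":9},{"fgt":13,"i":37,"l":86}]}
After op 5 (replace /u/1/fgt 8): {"e":[3,{"rx":86,"ul":51,"y":63},[37,4,25,60]],"u":[{"gxd":88,"vt":1,"vub":88,"yn":9},{"fgt":8,"i":37,"l":86}]}
After op 6 (add /e/2/0 34): {"e":[3,{"rx":86,"ul":51,"y":63},[34,37,4,25,60]],"u":[{"gxd":88,"vt":1,"vub":88,"yn":9},{"fgt":8,"i":37,"l":86}]}
After op 7 (add /u/0/hrr 80): {"e":[3,{"rx":86,"ul":51,"y":63},[34,37,4,25,60]],"u":[{"gxd":88,"hrr":80,"vt":1,"vub":88,"yn":9},{"fgt":8,"i":37,"l":86}]}
After op 8 (add /u/2 4): {"e":[3,{"rx":86,"ul":51,"y":63},[34,37,4,25,60]],"u":[{"gxd":88,"hrr":80,"vt":1,"vub":88,"yn":9},{"fgt":8,"i":37,"l":86},4]}
After op 9 (add /u/1/cek 61): {"e":[3,{"rx":86,"ul":51,"y":63},[34,37,4,25,60]],"u":[{"gxd":88,"hrr":80,"vt":1,"vub":88,"yn":9},{"cek":61,"fgt":8,"i":37,"l":86},4]}
After op 10 (add /e/3 66): {"e":[3,{"rx":86,"ul":51,"y":63},[34,37,4,25,60],66],"u":[{"gxd":88,"hrr":80,"vt":1,"vub":88,"yn":9},{"cek":61,"fgt":8,"i":37,"l":86},4]}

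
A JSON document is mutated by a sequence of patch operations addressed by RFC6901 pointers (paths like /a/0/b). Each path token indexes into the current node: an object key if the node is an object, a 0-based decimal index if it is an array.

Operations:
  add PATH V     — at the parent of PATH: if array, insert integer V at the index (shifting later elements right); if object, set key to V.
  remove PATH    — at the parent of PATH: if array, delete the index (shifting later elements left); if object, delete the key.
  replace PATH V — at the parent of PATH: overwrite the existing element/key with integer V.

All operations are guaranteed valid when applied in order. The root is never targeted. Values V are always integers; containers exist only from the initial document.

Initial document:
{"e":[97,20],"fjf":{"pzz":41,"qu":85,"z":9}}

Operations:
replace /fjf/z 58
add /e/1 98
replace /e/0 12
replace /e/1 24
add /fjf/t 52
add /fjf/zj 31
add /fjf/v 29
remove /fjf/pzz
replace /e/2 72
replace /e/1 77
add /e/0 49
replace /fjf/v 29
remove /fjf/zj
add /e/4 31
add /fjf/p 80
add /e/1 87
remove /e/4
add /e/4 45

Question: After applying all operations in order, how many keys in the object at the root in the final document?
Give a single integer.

Answer: 2

Derivation:
After op 1 (replace /fjf/z 58): {"e":[97,20],"fjf":{"pzz":41,"qu":85,"z":58}}
After op 2 (add /e/1 98): {"e":[97,98,20],"fjf":{"pzz":41,"qu":85,"z":58}}
After op 3 (replace /e/0 12): {"e":[12,98,20],"fjf":{"pzz":41,"qu":85,"z":58}}
After op 4 (replace /e/1 24): {"e":[12,24,20],"fjf":{"pzz":41,"qu":85,"z":58}}
After op 5 (add /fjf/t 52): {"e":[12,24,20],"fjf":{"pzz":41,"qu":85,"t":52,"z":58}}
After op 6 (add /fjf/zj 31): {"e":[12,24,20],"fjf":{"pzz":41,"qu":85,"t":52,"z":58,"zj":31}}
After op 7 (add /fjf/v 29): {"e":[12,24,20],"fjf":{"pzz":41,"qu":85,"t":52,"v":29,"z":58,"zj":31}}
After op 8 (remove /fjf/pzz): {"e":[12,24,20],"fjf":{"qu":85,"t":52,"v":29,"z":58,"zj":31}}
After op 9 (replace /e/2 72): {"e":[12,24,72],"fjf":{"qu":85,"t":52,"v":29,"z":58,"zj":31}}
After op 10 (replace /e/1 77): {"e":[12,77,72],"fjf":{"qu":85,"t":52,"v":29,"z":58,"zj":31}}
After op 11 (add /e/0 49): {"e":[49,12,77,72],"fjf":{"qu":85,"t":52,"v":29,"z":58,"zj":31}}
After op 12 (replace /fjf/v 29): {"e":[49,12,77,72],"fjf":{"qu":85,"t":52,"v":29,"z":58,"zj":31}}
After op 13 (remove /fjf/zj): {"e":[49,12,77,72],"fjf":{"qu":85,"t":52,"v":29,"z":58}}
After op 14 (add /e/4 31): {"e":[49,12,77,72,31],"fjf":{"qu":85,"t":52,"v":29,"z":58}}
After op 15 (add /fjf/p 80): {"e":[49,12,77,72,31],"fjf":{"p":80,"qu":85,"t":52,"v":29,"z":58}}
After op 16 (add /e/1 87): {"e":[49,87,12,77,72,31],"fjf":{"p":80,"qu":85,"t":52,"v":29,"z":58}}
After op 17 (remove /e/4): {"e":[49,87,12,77,31],"fjf":{"p":80,"qu":85,"t":52,"v":29,"z":58}}
After op 18 (add /e/4 45): {"e":[49,87,12,77,45,31],"fjf":{"p":80,"qu":85,"t":52,"v":29,"z":58}}
Size at the root: 2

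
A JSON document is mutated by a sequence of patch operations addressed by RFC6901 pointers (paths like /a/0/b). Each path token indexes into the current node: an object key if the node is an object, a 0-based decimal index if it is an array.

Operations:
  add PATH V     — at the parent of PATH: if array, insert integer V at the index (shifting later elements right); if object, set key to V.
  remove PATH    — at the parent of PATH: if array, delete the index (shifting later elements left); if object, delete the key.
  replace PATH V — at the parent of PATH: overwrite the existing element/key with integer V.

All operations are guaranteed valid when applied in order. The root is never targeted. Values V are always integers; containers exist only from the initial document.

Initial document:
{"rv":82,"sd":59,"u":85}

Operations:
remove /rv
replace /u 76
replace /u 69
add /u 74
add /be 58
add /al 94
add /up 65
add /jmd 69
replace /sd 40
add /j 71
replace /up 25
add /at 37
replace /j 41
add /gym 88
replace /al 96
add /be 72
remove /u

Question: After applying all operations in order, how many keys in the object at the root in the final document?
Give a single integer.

Answer: 8

Derivation:
After op 1 (remove /rv): {"sd":59,"u":85}
After op 2 (replace /u 76): {"sd":59,"u":76}
After op 3 (replace /u 69): {"sd":59,"u":69}
After op 4 (add /u 74): {"sd":59,"u":74}
After op 5 (add /be 58): {"be":58,"sd":59,"u":74}
After op 6 (add /al 94): {"al":94,"be":58,"sd":59,"u":74}
After op 7 (add /up 65): {"al":94,"be":58,"sd":59,"u":74,"up":65}
After op 8 (add /jmd 69): {"al":94,"be":58,"jmd":69,"sd":59,"u":74,"up":65}
After op 9 (replace /sd 40): {"al":94,"be":58,"jmd":69,"sd":40,"u":74,"up":65}
After op 10 (add /j 71): {"al":94,"be":58,"j":71,"jmd":69,"sd":40,"u":74,"up":65}
After op 11 (replace /up 25): {"al":94,"be":58,"j":71,"jmd":69,"sd":40,"u":74,"up":25}
After op 12 (add /at 37): {"al":94,"at":37,"be":58,"j":71,"jmd":69,"sd":40,"u":74,"up":25}
After op 13 (replace /j 41): {"al":94,"at":37,"be":58,"j":41,"jmd":69,"sd":40,"u":74,"up":25}
After op 14 (add /gym 88): {"al":94,"at":37,"be":58,"gym":88,"j":41,"jmd":69,"sd":40,"u":74,"up":25}
After op 15 (replace /al 96): {"al":96,"at":37,"be":58,"gym":88,"j":41,"jmd":69,"sd":40,"u":74,"up":25}
After op 16 (add /be 72): {"al":96,"at":37,"be":72,"gym":88,"j":41,"jmd":69,"sd":40,"u":74,"up":25}
After op 17 (remove /u): {"al":96,"at":37,"be":72,"gym":88,"j":41,"jmd":69,"sd":40,"up":25}
Size at the root: 8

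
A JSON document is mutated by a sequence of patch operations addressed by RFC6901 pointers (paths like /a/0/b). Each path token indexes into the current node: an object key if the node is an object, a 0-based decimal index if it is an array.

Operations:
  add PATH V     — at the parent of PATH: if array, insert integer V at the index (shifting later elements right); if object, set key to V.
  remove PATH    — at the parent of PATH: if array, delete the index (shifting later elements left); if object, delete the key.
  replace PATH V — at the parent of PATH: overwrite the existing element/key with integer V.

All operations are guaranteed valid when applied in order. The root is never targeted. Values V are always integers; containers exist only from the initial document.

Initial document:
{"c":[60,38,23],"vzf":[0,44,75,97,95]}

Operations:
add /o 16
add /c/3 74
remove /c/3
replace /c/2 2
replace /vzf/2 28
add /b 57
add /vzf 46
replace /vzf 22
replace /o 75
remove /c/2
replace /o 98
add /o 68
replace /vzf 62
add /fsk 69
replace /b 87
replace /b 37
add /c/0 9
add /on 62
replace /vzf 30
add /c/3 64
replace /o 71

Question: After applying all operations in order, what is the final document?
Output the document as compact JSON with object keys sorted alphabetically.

Answer: {"b":37,"c":[9,60,38,64],"fsk":69,"o":71,"on":62,"vzf":30}

Derivation:
After op 1 (add /o 16): {"c":[60,38,23],"o":16,"vzf":[0,44,75,97,95]}
After op 2 (add /c/3 74): {"c":[60,38,23,74],"o":16,"vzf":[0,44,75,97,95]}
After op 3 (remove /c/3): {"c":[60,38,23],"o":16,"vzf":[0,44,75,97,95]}
After op 4 (replace /c/2 2): {"c":[60,38,2],"o":16,"vzf":[0,44,75,97,95]}
After op 5 (replace /vzf/2 28): {"c":[60,38,2],"o":16,"vzf":[0,44,28,97,95]}
After op 6 (add /b 57): {"b":57,"c":[60,38,2],"o":16,"vzf":[0,44,28,97,95]}
After op 7 (add /vzf 46): {"b":57,"c":[60,38,2],"o":16,"vzf":46}
After op 8 (replace /vzf 22): {"b":57,"c":[60,38,2],"o":16,"vzf":22}
After op 9 (replace /o 75): {"b":57,"c":[60,38,2],"o":75,"vzf":22}
After op 10 (remove /c/2): {"b":57,"c":[60,38],"o":75,"vzf":22}
After op 11 (replace /o 98): {"b":57,"c":[60,38],"o":98,"vzf":22}
After op 12 (add /o 68): {"b":57,"c":[60,38],"o":68,"vzf":22}
After op 13 (replace /vzf 62): {"b":57,"c":[60,38],"o":68,"vzf":62}
After op 14 (add /fsk 69): {"b":57,"c":[60,38],"fsk":69,"o":68,"vzf":62}
After op 15 (replace /b 87): {"b":87,"c":[60,38],"fsk":69,"o":68,"vzf":62}
After op 16 (replace /b 37): {"b":37,"c":[60,38],"fsk":69,"o":68,"vzf":62}
After op 17 (add /c/0 9): {"b":37,"c":[9,60,38],"fsk":69,"o":68,"vzf":62}
After op 18 (add /on 62): {"b":37,"c":[9,60,38],"fsk":69,"o":68,"on":62,"vzf":62}
After op 19 (replace /vzf 30): {"b":37,"c":[9,60,38],"fsk":69,"o":68,"on":62,"vzf":30}
After op 20 (add /c/3 64): {"b":37,"c":[9,60,38,64],"fsk":69,"o":68,"on":62,"vzf":30}
After op 21 (replace /o 71): {"b":37,"c":[9,60,38,64],"fsk":69,"o":71,"on":62,"vzf":30}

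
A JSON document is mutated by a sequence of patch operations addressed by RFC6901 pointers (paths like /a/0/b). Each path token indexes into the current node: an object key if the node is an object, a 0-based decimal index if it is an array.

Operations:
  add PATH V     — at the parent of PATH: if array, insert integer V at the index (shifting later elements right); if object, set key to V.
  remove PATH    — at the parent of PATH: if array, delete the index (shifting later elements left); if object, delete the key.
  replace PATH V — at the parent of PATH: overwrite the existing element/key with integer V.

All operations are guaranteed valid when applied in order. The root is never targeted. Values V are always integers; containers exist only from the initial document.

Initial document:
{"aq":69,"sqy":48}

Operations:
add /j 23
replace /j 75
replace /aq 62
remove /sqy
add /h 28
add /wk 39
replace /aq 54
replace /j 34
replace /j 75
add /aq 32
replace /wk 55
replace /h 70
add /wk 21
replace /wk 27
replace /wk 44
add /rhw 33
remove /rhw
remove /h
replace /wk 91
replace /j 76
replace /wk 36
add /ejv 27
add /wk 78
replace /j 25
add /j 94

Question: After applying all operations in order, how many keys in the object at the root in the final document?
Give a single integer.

Answer: 4

Derivation:
After op 1 (add /j 23): {"aq":69,"j":23,"sqy":48}
After op 2 (replace /j 75): {"aq":69,"j":75,"sqy":48}
After op 3 (replace /aq 62): {"aq":62,"j":75,"sqy":48}
After op 4 (remove /sqy): {"aq":62,"j":75}
After op 5 (add /h 28): {"aq":62,"h":28,"j":75}
After op 6 (add /wk 39): {"aq":62,"h":28,"j":75,"wk":39}
After op 7 (replace /aq 54): {"aq":54,"h":28,"j":75,"wk":39}
After op 8 (replace /j 34): {"aq":54,"h":28,"j":34,"wk":39}
After op 9 (replace /j 75): {"aq":54,"h":28,"j":75,"wk":39}
After op 10 (add /aq 32): {"aq":32,"h":28,"j":75,"wk":39}
After op 11 (replace /wk 55): {"aq":32,"h":28,"j":75,"wk":55}
After op 12 (replace /h 70): {"aq":32,"h":70,"j":75,"wk":55}
After op 13 (add /wk 21): {"aq":32,"h":70,"j":75,"wk":21}
After op 14 (replace /wk 27): {"aq":32,"h":70,"j":75,"wk":27}
After op 15 (replace /wk 44): {"aq":32,"h":70,"j":75,"wk":44}
After op 16 (add /rhw 33): {"aq":32,"h":70,"j":75,"rhw":33,"wk":44}
After op 17 (remove /rhw): {"aq":32,"h":70,"j":75,"wk":44}
After op 18 (remove /h): {"aq":32,"j":75,"wk":44}
After op 19 (replace /wk 91): {"aq":32,"j":75,"wk":91}
After op 20 (replace /j 76): {"aq":32,"j":76,"wk":91}
After op 21 (replace /wk 36): {"aq":32,"j":76,"wk":36}
After op 22 (add /ejv 27): {"aq":32,"ejv":27,"j":76,"wk":36}
After op 23 (add /wk 78): {"aq":32,"ejv":27,"j":76,"wk":78}
After op 24 (replace /j 25): {"aq":32,"ejv":27,"j":25,"wk":78}
After op 25 (add /j 94): {"aq":32,"ejv":27,"j":94,"wk":78}
Size at the root: 4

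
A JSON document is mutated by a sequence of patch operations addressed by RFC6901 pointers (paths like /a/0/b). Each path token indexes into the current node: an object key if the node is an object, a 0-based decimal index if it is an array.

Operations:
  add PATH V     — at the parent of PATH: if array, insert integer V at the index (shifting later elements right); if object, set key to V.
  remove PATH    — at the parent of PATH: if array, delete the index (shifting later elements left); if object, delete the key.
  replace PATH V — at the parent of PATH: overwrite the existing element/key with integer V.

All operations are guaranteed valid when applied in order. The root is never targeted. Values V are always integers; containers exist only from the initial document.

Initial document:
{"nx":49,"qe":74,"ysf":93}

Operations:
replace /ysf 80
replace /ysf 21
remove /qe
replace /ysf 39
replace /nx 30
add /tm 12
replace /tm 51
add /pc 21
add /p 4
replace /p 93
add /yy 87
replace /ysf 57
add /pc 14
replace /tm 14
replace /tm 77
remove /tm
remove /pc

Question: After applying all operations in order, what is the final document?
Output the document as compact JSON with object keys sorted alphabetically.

After op 1 (replace /ysf 80): {"nx":49,"qe":74,"ysf":80}
After op 2 (replace /ysf 21): {"nx":49,"qe":74,"ysf":21}
After op 3 (remove /qe): {"nx":49,"ysf":21}
After op 4 (replace /ysf 39): {"nx":49,"ysf":39}
After op 5 (replace /nx 30): {"nx":30,"ysf":39}
After op 6 (add /tm 12): {"nx":30,"tm":12,"ysf":39}
After op 7 (replace /tm 51): {"nx":30,"tm":51,"ysf":39}
After op 8 (add /pc 21): {"nx":30,"pc":21,"tm":51,"ysf":39}
After op 9 (add /p 4): {"nx":30,"p":4,"pc":21,"tm":51,"ysf":39}
After op 10 (replace /p 93): {"nx":30,"p":93,"pc":21,"tm":51,"ysf":39}
After op 11 (add /yy 87): {"nx":30,"p":93,"pc":21,"tm":51,"ysf":39,"yy":87}
After op 12 (replace /ysf 57): {"nx":30,"p":93,"pc":21,"tm":51,"ysf":57,"yy":87}
After op 13 (add /pc 14): {"nx":30,"p":93,"pc":14,"tm":51,"ysf":57,"yy":87}
After op 14 (replace /tm 14): {"nx":30,"p":93,"pc":14,"tm":14,"ysf":57,"yy":87}
After op 15 (replace /tm 77): {"nx":30,"p":93,"pc":14,"tm":77,"ysf":57,"yy":87}
After op 16 (remove /tm): {"nx":30,"p":93,"pc":14,"ysf":57,"yy":87}
After op 17 (remove /pc): {"nx":30,"p":93,"ysf":57,"yy":87}

Answer: {"nx":30,"p":93,"ysf":57,"yy":87}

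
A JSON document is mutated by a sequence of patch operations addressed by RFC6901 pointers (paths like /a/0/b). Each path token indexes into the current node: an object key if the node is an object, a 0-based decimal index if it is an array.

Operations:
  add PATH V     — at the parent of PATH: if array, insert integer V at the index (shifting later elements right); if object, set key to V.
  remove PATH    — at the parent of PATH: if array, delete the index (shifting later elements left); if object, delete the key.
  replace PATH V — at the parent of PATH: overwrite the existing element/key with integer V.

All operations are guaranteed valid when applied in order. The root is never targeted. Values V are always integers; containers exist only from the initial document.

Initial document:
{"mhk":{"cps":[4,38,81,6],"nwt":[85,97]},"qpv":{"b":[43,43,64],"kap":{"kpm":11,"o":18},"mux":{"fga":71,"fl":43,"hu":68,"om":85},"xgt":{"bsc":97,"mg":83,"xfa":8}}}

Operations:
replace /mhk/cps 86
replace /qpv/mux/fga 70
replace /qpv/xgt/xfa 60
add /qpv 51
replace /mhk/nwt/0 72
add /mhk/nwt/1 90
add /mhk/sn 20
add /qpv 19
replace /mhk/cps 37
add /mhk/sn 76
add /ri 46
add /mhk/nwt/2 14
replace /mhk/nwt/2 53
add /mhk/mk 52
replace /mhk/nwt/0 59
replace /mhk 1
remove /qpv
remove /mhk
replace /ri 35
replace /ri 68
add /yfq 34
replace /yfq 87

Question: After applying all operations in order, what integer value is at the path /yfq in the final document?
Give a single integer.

After op 1 (replace /mhk/cps 86): {"mhk":{"cps":86,"nwt":[85,97]},"qpv":{"b":[43,43,64],"kap":{"kpm":11,"o":18},"mux":{"fga":71,"fl":43,"hu":68,"om":85},"xgt":{"bsc":97,"mg":83,"xfa":8}}}
After op 2 (replace /qpv/mux/fga 70): {"mhk":{"cps":86,"nwt":[85,97]},"qpv":{"b":[43,43,64],"kap":{"kpm":11,"o":18},"mux":{"fga":70,"fl":43,"hu":68,"om":85},"xgt":{"bsc":97,"mg":83,"xfa":8}}}
After op 3 (replace /qpv/xgt/xfa 60): {"mhk":{"cps":86,"nwt":[85,97]},"qpv":{"b":[43,43,64],"kap":{"kpm":11,"o":18},"mux":{"fga":70,"fl":43,"hu":68,"om":85},"xgt":{"bsc":97,"mg":83,"xfa":60}}}
After op 4 (add /qpv 51): {"mhk":{"cps":86,"nwt":[85,97]},"qpv":51}
After op 5 (replace /mhk/nwt/0 72): {"mhk":{"cps":86,"nwt":[72,97]},"qpv":51}
After op 6 (add /mhk/nwt/1 90): {"mhk":{"cps":86,"nwt":[72,90,97]},"qpv":51}
After op 7 (add /mhk/sn 20): {"mhk":{"cps":86,"nwt":[72,90,97],"sn":20},"qpv":51}
After op 8 (add /qpv 19): {"mhk":{"cps":86,"nwt":[72,90,97],"sn":20},"qpv":19}
After op 9 (replace /mhk/cps 37): {"mhk":{"cps":37,"nwt":[72,90,97],"sn":20},"qpv":19}
After op 10 (add /mhk/sn 76): {"mhk":{"cps":37,"nwt":[72,90,97],"sn":76},"qpv":19}
After op 11 (add /ri 46): {"mhk":{"cps":37,"nwt":[72,90,97],"sn":76},"qpv":19,"ri":46}
After op 12 (add /mhk/nwt/2 14): {"mhk":{"cps":37,"nwt":[72,90,14,97],"sn":76},"qpv":19,"ri":46}
After op 13 (replace /mhk/nwt/2 53): {"mhk":{"cps":37,"nwt":[72,90,53,97],"sn":76},"qpv":19,"ri":46}
After op 14 (add /mhk/mk 52): {"mhk":{"cps":37,"mk":52,"nwt":[72,90,53,97],"sn":76},"qpv":19,"ri":46}
After op 15 (replace /mhk/nwt/0 59): {"mhk":{"cps":37,"mk":52,"nwt":[59,90,53,97],"sn":76},"qpv":19,"ri":46}
After op 16 (replace /mhk 1): {"mhk":1,"qpv":19,"ri":46}
After op 17 (remove /qpv): {"mhk":1,"ri":46}
After op 18 (remove /mhk): {"ri":46}
After op 19 (replace /ri 35): {"ri":35}
After op 20 (replace /ri 68): {"ri":68}
After op 21 (add /yfq 34): {"ri":68,"yfq":34}
After op 22 (replace /yfq 87): {"ri":68,"yfq":87}
Value at /yfq: 87

Answer: 87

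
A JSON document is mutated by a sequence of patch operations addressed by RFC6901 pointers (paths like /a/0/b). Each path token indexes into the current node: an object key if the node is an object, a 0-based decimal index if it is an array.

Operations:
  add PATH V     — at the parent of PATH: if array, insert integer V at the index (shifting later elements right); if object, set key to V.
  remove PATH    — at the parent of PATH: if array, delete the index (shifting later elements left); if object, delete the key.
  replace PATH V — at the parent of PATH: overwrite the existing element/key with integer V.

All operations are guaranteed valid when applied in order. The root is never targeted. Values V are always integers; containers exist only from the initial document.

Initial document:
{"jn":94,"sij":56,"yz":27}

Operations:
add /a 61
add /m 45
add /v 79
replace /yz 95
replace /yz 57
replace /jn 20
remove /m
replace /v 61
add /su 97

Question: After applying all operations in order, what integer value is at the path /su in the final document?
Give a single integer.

After op 1 (add /a 61): {"a":61,"jn":94,"sij":56,"yz":27}
After op 2 (add /m 45): {"a":61,"jn":94,"m":45,"sij":56,"yz":27}
After op 3 (add /v 79): {"a":61,"jn":94,"m":45,"sij":56,"v":79,"yz":27}
After op 4 (replace /yz 95): {"a":61,"jn":94,"m":45,"sij":56,"v":79,"yz":95}
After op 5 (replace /yz 57): {"a":61,"jn":94,"m":45,"sij":56,"v":79,"yz":57}
After op 6 (replace /jn 20): {"a":61,"jn":20,"m":45,"sij":56,"v":79,"yz":57}
After op 7 (remove /m): {"a":61,"jn":20,"sij":56,"v":79,"yz":57}
After op 8 (replace /v 61): {"a":61,"jn":20,"sij":56,"v":61,"yz":57}
After op 9 (add /su 97): {"a":61,"jn":20,"sij":56,"su":97,"v":61,"yz":57}
Value at /su: 97

Answer: 97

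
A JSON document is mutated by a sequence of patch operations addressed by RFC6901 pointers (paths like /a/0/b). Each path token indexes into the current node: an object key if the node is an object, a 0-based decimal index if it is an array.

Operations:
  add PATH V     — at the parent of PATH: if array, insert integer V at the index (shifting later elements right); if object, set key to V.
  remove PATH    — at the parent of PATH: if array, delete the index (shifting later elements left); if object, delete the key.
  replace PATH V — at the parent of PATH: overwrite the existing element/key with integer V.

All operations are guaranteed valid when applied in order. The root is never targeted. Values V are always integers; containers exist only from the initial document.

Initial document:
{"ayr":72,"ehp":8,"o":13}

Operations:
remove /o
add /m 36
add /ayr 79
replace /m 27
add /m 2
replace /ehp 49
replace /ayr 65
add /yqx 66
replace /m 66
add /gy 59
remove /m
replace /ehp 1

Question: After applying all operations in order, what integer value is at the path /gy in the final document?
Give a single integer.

Answer: 59

Derivation:
After op 1 (remove /o): {"ayr":72,"ehp":8}
After op 2 (add /m 36): {"ayr":72,"ehp":8,"m":36}
After op 3 (add /ayr 79): {"ayr":79,"ehp":8,"m":36}
After op 4 (replace /m 27): {"ayr":79,"ehp":8,"m":27}
After op 5 (add /m 2): {"ayr":79,"ehp":8,"m":2}
After op 6 (replace /ehp 49): {"ayr":79,"ehp":49,"m":2}
After op 7 (replace /ayr 65): {"ayr":65,"ehp":49,"m":2}
After op 8 (add /yqx 66): {"ayr":65,"ehp":49,"m":2,"yqx":66}
After op 9 (replace /m 66): {"ayr":65,"ehp":49,"m":66,"yqx":66}
After op 10 (add /gy 59): {"ayr":65,"ehp":49,"gy":59,"m":66,"yqx":66}
After op 11 (remove /m): {"ayr":65,"ehp":49,"gy":59,"yqx":66}
After op 12 (replace /ehp 1): {"ayr":65,"ehp":1,"gy":59,"yqx":66}
Value at /gy: 59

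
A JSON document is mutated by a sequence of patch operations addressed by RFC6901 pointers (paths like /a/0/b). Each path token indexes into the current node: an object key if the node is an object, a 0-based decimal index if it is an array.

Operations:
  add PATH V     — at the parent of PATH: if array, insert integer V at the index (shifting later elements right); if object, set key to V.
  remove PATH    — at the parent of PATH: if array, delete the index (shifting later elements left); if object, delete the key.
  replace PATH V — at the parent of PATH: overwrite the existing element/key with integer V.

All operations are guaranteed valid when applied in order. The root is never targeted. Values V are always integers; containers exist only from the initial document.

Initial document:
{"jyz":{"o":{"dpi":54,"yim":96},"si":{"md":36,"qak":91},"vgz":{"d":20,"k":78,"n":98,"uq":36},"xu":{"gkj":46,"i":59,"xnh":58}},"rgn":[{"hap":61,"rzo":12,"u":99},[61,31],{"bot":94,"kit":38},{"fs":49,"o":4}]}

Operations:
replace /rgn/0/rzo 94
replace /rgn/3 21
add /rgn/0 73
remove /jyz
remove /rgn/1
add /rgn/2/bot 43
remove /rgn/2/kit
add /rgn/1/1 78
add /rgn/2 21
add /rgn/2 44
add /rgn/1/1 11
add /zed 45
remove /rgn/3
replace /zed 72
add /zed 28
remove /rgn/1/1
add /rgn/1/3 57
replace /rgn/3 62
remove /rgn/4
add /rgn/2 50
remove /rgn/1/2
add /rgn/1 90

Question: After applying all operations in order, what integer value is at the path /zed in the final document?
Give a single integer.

Answer: 28

Derivation:
After op 1 (replace /rgn/0/rzo 94): {"jyz":{"o":{"dpi":54,"yim":96},"si":{"md":36,"qak":91},"vgz":{"d":20,"k":78,"n":98,"uq":36},"xu":{"gkj":46,"i":59,"xnh":58}},"rgn":[{"hap":61,"rzo":94,"u":99},[61,31],{"bot":94,"kit":38},{"fs":49,"o":4}]}
After op 2 (replace /rgn/3 21): {"jyz":{"o":{"dpi":54,"yim":96},"si":{"md":36,"qak":91},"vgz":{"d":20,"k":78,"n":98,"uq":36},"xu":{"gkj":46,"i":59,"xnh":58}},"rgn":[{"hap":61,"rzo":94,"u":99},[61,31],{"bot":94,"kit":38},21]}
After op 3 (add /rgn/0 73): {"jyz":{"o":{"dpi":54,"yim":96},"si":{"md":36,"qak":91},"vgz":{"d":20,"k":78,"n":98,"uq":36},"xu":{"gkj":46,"i":59,"xnh":58}},"rgn":[73,{"hap":61,"rzo":94,"u":99},[61,31],{"bot":94,"kit":38},21]}
After op 4 (remove /jyz): {"rgn":[73,{"hap":61,"rzo":94,"u":99},[61,31],{"bot":94,"kit":38},21]}
After op 5 (remove /rgn/1): {"rgn":[73,[61,31],{"bot":94,"kit":38},21]}
After op 6 (add /rgn/2/bot 43): {"rgn":[73,[61,31],{"bot":43,"kit":38},21]}
After op 7 (remove /rgn/2/kit): {"rgn":[73,[61,31],{"bot":43},21]}
After op 8 (add /rgn/1/1 78): {"rgn":[73,[61,78,31],{"bot":43},21]}
After op 9 (add /rgn/2 21): {"rgn":[73,[61,78,31],21,{"bot":43},21]}
After op 10 (add /rgn/2 44): {"rgn":[73,[61,78,31],44,21,{"bot":43},21]}
After op 11 (add /rgn/1/1 11): {"rgn":[73,[61,11,78,31],44,21,{"bot":43},21]}
After op 12 (add /zed 45): {"rgn":[73,[61,11,78,31],44,21,{"bot":43},21],"zed":45}
After op 13 (remove /rgn/3): {"rgn":[73,[61,11,78,31],44,{"bot":43},21],"zed":45}
After op 14 (replace /zed 72): {"rgn":[73,[61,11,78,31],44,{"bot":43},21],"zed":72}
After op 15 (add /zed 28): {"rgn":[73,[61,11,78,31],44,{"bot":43},21],"zed":28}
After op 16 (remove /rgn/1/1): {"rgn":[73,[61,78,31],44,{"bot":43},21],"zed":28}
After op 17 (add /rgn/1/3 57): {"rgn":[73,[61,78,31,57],44,{"bot":43},21],"zed":28}
After op 18 (replace /rgn/3 62): {"rgn":[73,[61,78,31,57],44,62,21],"zed":28}
After op 19 (remove /rgn/4): {"rgn":[73,[61,78,31,57],44,62],"zed":28}
After op 20 (add /rgn/2 50): {"rgn":[73,[61,78,31,57],50,44,62],"zed":28}
After op 21 (remove /rgn/1/2): {"rgn":[73,[61,78,57],50,44,62],"zed":28}
After op 22 (add /rgn/1 90): {"rgn":[73,90,[61,78,57],50,44,62],"zed":28}
Value at /zed: 28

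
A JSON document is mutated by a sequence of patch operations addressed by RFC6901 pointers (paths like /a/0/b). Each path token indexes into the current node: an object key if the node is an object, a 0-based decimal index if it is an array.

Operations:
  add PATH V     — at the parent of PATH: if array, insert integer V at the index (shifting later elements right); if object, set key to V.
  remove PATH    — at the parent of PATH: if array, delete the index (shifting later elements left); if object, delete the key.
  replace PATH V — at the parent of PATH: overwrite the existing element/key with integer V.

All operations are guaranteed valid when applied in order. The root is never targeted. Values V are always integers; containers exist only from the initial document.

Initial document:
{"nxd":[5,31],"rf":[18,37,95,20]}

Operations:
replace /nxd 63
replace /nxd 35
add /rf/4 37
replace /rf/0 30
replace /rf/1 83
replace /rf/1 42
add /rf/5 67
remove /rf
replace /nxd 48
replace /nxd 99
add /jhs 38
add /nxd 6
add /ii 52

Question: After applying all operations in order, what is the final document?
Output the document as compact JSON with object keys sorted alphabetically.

After op 1 (replace /nxd 63): {"nxd":63,"rf":[18,37,95,20]}
After op 2 (replace /nxd 35): {"nxd":35,"rf":[18,37,95,20]}
After op 3 (add /rf/4 37): {"nxd":35,"rf":[18,37,95,20,37]}
After op 4 (replace /rf/0 30): {"nxd":35,"rf":[30,37,95,20,37]}
After op 5 (replace /rf/1 83): {"nxd":35,"rf":[30,83,95,20,37]}
After op 6 (replace /rf/1 42): {"nxd":35,"rf":[30,42,95,20,37]}
After op 7 (add /rf/5 67): {"nxd":35,"rf":[30,42,95,20,37,67]}
After op 8 (remove /rf): {"nxd":35}
After op 9 (replace /nxd 48): {"nxd":48}
After op 10 (replace /nxd 99): {"nxd":99}
After op 11 (add /jhs 38): {"jhs":38,"nxd":99}
After op 12 (add /nxd 6): {"jhs":38,"nxd":6}
After op 13 (add /ii 52): {"ii":52,"jhs":38,"nxd":6}

Answer: {"ii":52,"jhs":38,"nxd":6}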